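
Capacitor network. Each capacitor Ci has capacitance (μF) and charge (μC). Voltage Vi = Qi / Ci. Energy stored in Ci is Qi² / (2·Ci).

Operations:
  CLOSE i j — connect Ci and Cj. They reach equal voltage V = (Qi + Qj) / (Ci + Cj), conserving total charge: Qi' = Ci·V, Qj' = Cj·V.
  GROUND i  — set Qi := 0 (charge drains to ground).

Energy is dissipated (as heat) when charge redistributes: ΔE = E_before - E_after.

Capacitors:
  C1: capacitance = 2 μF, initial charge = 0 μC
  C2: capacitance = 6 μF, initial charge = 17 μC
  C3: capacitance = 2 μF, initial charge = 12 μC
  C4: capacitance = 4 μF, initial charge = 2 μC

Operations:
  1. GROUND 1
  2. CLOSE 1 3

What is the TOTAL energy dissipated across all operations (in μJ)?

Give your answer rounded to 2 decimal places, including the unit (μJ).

Initial: C1(2μF, Q=0μC, V=0.00V), C2(6μF, Q=17μC, V=2.83V), C3(2μF, Q=12μC, V=6.00V), C4(4μF, Q=2μC, V=0.50V)
Op 1: GROUND 1: Q1=0; energy lost=0.000
Op 2: CLOSE 1-3: Q_total=12.00, C_total=4.00, V=3.00; Q1=6.00, Q3=6.00; dissipated=18.000
Total dissipated: 18.000 μJ

Answer: 18.00 μJ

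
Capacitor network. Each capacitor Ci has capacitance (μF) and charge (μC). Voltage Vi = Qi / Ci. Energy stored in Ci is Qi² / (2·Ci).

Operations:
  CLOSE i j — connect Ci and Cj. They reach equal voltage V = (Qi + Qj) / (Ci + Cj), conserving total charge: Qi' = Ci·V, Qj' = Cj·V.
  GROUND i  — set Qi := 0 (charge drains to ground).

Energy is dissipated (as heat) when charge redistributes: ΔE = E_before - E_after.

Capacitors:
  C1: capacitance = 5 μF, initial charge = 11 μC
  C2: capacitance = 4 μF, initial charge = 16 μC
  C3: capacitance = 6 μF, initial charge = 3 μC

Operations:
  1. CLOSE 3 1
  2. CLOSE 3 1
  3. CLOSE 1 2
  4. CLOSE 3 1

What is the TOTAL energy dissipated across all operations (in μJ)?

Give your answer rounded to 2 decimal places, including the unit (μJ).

Initial: C1(5μF, Q=11μC, V=2.20V), C2(4μF, Q=16μC, V=4.00V), C3(6μF, Q=3μC, V=0.50V)
Op 1: CLOSE 3-1: Q_total=14.00, C_total=11.00, V=1.27; Q3=7.64, Q1=6.36; dissipated=3.941
Op 2: CLOSE 3-1: Q_total=14.00, C_total=11.00, V=1.27; Q3=7.64, Q1=6.36; dissipated=0.000
Op 3: CLOSE 1-2: Q_total=22.36, C_total=9.00, V=2.48; Q1=12.42, Q2=9.94; dissipated=8.264
Op 4: CLOSE 3-1: Q_total=20.06, C_total=11.00, V=1.82; Q3=10.94, Q1=9.12; dissipated=2.004
Total dissipated: 14.209 μJ

Answer: 14.21 μJ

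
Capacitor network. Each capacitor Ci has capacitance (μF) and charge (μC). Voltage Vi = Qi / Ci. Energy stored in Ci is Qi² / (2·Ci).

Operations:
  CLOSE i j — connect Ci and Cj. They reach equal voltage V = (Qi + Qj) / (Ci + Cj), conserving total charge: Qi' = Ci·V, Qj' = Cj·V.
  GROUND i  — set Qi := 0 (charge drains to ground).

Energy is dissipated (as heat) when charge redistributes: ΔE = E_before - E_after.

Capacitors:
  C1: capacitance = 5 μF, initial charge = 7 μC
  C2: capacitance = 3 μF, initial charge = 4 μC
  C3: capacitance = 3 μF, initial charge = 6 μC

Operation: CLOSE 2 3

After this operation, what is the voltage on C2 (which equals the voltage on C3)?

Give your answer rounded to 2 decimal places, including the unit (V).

Answer: 1.67 V

Derivation:
Initial: C1(5μF, Q=7μC, V=1.40V), C2(3μF, Q=4μC, V=1.33V), C3(3μF, Q=6μC, V=2.00V)
Op 1: CLOSE 2-3: Q_total=10.00, C_total=6.00, V=1.67; Q2=5.00, Q3=5.00; dissipated=0.333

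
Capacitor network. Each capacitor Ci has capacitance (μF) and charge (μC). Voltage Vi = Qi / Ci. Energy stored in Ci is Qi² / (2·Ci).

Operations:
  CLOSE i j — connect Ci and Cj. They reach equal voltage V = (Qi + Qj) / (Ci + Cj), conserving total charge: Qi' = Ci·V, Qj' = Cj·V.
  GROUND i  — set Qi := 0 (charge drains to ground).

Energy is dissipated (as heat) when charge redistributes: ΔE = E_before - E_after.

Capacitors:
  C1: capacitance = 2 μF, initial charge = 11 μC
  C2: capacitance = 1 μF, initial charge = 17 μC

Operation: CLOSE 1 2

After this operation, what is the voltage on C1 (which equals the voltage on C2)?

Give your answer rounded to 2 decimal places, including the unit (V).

Initial: C1(2μF, Q=11μC, V=5.50V), C2(1μF, Q=17μC, V=17.00V)
Op 1: CLOSE 1-2: Q_total=28.00, C_total=3.00, V=9.33; Q1=18.67, Q2=9.33; dissipated=44.083

Answer: 9.33 V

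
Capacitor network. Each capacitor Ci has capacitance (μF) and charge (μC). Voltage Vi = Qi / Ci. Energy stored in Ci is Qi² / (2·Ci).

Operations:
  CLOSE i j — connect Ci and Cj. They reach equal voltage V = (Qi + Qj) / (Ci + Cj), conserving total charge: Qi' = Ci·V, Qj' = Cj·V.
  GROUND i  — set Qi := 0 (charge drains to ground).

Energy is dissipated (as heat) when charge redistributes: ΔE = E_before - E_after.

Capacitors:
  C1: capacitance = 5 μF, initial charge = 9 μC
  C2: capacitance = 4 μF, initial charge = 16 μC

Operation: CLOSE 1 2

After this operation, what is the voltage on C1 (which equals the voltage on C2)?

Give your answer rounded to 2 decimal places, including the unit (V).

Initial: C1(5μF, Q=9μC, V=1.80V), C2(4μF, Q=16μC, V=4.00V)
Op 1: CLOSE 1-2: Q_total=25.00, C_total=9.00, V=2.78; Q1=13.89, Q2=11.11; dissipated=5.378

Answer: 2.78 V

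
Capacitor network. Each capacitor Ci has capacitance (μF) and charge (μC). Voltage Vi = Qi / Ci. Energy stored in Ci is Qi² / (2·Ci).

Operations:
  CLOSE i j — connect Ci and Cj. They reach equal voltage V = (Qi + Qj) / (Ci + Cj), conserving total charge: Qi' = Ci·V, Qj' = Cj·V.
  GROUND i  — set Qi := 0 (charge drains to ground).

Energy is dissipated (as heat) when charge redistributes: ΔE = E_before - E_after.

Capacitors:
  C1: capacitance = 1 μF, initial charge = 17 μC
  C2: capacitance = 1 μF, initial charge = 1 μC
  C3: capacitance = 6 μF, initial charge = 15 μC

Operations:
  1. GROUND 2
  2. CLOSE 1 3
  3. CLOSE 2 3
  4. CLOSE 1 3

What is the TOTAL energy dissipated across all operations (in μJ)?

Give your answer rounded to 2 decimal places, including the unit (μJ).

Answer: 99.75 μJ

Derivation:
Initial: C1(1μF, Q=17μC, V=17.00V), C2(1μF, Q=1μC, V=1.00V), C3(6μF, Q=15μC, V=2.50V)
Op 1: GROUND 2: Q2=0; energy lost=0.500
Op 2: CLOSE 1-3: Q_total=32.00, C_total=7.00, V=4.57; Q1=4.57, Q3=27.43; dissipated=90.107
Op 3: CLOSE 2-3: Q_total=27.43, C_total=7.00, V=3.92; Q2=3.92, Q3=23.51; dissipated=8.956
Op 4: CLOSE 1-3: Q_total=28.08, C_total=7.00, V=4.01; Q1=4.01, Q3=24.07; dissipated=0.183
Total dissipated: 99.746 μJ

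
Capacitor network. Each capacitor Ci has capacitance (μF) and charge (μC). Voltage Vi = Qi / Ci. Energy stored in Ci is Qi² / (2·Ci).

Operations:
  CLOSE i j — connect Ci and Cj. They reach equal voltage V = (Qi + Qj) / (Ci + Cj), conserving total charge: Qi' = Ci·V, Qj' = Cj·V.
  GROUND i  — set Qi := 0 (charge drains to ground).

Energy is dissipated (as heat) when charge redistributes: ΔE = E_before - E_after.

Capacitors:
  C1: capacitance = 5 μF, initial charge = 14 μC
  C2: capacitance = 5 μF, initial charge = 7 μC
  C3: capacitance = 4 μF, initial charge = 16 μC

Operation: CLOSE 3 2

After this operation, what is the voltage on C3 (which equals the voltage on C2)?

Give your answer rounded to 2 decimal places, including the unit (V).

Initial: C1(5μF, Q=14μC, V=2.80V), C2(5μF, Q=7μC, V=1.40V), C3(4μF, Q=16μC, V=4.00V)
Op 1: CLOSE 3-2: Q_total=23.00, C_total=9.00, V=2.56; Q3=10.22, Q2=12.78; dissipated=7.511

Answer: 2.56 V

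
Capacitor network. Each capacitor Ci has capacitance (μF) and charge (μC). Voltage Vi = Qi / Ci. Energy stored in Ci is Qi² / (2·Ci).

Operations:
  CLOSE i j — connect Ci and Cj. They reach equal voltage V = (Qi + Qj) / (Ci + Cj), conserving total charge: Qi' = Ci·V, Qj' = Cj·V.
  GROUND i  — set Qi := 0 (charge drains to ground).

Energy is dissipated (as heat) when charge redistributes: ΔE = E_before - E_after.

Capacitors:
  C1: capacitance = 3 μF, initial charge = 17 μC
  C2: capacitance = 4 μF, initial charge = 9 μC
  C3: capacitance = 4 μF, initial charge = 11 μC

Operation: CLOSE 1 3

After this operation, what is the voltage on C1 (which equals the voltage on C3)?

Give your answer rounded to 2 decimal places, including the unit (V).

Answer: 4.00 V

Derivation:
Initial: C1(3μF, Q=17μC, V=5.67V), C2(4μF, Q=9μC, V=2.25V), C3(4μF, Q=11μC, V=2.75V)
Op 1: CLOSE 1-3: Q_total=28.00, C_total=7.00, V=4.00; Q1=12.00, Q3=16.00; dissipated=7.292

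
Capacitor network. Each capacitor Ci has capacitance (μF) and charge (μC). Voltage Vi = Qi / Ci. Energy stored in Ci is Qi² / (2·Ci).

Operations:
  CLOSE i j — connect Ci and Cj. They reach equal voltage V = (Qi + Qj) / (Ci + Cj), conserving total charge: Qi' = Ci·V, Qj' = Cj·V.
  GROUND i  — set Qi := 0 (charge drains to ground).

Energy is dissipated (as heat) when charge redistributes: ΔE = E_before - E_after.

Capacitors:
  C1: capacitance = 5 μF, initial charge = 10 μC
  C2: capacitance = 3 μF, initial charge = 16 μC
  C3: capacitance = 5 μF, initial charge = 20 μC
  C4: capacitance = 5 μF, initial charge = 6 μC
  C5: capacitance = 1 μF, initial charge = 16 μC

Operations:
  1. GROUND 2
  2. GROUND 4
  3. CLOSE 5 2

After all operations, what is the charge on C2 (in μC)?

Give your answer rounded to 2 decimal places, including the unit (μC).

Initial: C1(5μF, Q=10μC, V=2.00V), C2(3μF, Q=16μC, V=5.33V), C3(5μF, Q=20μC, V=4.00V), C4(5μF, Q=6μC, V=1.20V), C5(1μF, Q=16μC, V=16.00V)
Op 1: GROUND 2: Q2=0; energy lost=42.667
Op 2: GROUND 4: Q4=0; energy lost=3.600
Op 3: CLOSE 5-2: Q_total=16.00, C_total=4.00, V=4.00; Q5=4.00, Q2=12.00; dissipated=96.000
Final charges: Q1=10.00, Q2=12.00, Q3=20.00, Q4=0.00, Q5=4.00

Answer: 12.00 μC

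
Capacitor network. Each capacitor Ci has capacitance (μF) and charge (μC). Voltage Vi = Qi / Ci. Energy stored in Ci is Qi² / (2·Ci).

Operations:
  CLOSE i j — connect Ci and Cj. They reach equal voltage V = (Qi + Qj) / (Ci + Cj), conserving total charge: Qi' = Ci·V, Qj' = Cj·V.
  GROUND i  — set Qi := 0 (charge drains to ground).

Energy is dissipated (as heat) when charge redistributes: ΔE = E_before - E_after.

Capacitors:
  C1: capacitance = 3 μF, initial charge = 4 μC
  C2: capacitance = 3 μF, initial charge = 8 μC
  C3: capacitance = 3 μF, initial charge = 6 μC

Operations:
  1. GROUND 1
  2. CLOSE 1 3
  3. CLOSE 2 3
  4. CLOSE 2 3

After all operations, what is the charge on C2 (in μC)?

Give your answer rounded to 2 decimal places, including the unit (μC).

Initial: C1(3μF, Q=4μC, V=1.33V), C2(3μF, Q=8μC, V=2.67V), C3(3μF, Q=6μC, V=2.00V)
Op 1: GROUND 1: Q1=0; energy lost=2.667
Op 2: CLOSE 1-3: Q_total=6.00, C_total=6.00, V=1.00; Q1=3.00, Q3=3.00; dissipated=3.000
Op 3: CLOSE 2-3: Q_total=11.00, C_total=6.00, V=1.83; Q2=5.50, Q3=5.50; dissipated=2.083
Op 4: CLOSE 2-3: Q_total=11.00, C_total=6.00, V=1.83; Q2=5.50, Q3=5.50; dissipated=0.000
Final charges: Q1=3.00, Q2=5.50, Q3=5.50

Answer: 5.50 μC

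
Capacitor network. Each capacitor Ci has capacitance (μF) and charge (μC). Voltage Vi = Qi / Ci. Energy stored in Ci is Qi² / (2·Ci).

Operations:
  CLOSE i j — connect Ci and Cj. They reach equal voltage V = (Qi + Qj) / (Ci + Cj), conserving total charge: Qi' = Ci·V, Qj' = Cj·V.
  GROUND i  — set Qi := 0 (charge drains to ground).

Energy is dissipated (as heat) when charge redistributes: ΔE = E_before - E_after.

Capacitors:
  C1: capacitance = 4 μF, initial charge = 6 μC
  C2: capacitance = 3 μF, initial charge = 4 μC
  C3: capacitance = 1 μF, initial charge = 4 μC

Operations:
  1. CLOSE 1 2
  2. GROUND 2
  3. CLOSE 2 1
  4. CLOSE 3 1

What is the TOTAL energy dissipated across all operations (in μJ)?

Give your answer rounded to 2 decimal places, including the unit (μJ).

Answer: 8.89 μJ

Derivation:
Initial: C1(4μF, Q=6μC, V=1.50V), C2(3μF, Q=4μC, V=1.33V), C3(1μF, Q=4μC, V=4.00V)
Op 1: CLOSE 1-2: Q_total=10.00, C_total=7.00, V=1.43; Q1=5.71, Q2=4.29; dissipated=0.024
Op 2: GROUND 2: Q2=0; energy lost=3.061
Op 3: CLOSE 2-1: Q_total=5.71, C_total=7.00, V=0.82; Q2=2.45, Q1=3.27; dissipated=1.749
Op 4: CLOSE 3-1: Q_total=7.27, C_total=5.00, V=1.45; Q3=1.45, Q1=5.81; dissipated=4.054
Total dissipated: 8.889 μJ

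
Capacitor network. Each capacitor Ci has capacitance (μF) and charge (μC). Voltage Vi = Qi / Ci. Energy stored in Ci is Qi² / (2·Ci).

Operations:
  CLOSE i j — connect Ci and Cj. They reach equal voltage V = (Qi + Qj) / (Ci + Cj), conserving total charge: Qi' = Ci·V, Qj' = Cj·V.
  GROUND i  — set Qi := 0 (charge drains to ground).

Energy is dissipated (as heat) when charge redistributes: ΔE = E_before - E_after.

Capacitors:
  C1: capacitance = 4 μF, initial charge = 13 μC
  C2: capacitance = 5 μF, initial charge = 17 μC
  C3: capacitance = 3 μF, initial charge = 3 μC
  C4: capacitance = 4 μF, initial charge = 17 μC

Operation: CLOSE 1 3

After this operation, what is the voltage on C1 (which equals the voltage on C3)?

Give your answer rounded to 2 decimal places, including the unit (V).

Answer: 2.29 V

Derivation:
Initial: C1(4μF, Q=13μC, V=3.25V), C2(5μF, Q=17μC, V=3.40V), C3(3μF, Q=3μC, V=1.00V), C4(4μF, Q=17μC, V=4.25V)
Op 1: CLOSE 1-3: Q_total=16.00, C_total=7.00, V=2.29; Q1=9.14, Q3=6.86; dissipated=4.339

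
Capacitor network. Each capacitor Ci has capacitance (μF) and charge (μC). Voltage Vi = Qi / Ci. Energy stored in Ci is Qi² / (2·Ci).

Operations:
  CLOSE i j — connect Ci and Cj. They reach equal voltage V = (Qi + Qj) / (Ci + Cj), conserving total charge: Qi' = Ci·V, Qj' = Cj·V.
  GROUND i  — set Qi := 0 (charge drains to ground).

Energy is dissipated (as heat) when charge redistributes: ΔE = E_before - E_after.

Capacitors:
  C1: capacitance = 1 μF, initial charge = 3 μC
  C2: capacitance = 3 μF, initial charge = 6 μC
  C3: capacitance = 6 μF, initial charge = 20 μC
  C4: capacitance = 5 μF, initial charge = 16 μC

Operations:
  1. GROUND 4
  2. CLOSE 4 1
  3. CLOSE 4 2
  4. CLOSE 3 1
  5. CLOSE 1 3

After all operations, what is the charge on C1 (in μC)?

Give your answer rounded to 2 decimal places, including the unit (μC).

Answer: 2.93 μC

Derivation:
Initial: C1(1μF, Q=3μC, V=3.00V), C2(3μF, Q=6μC, V=2.00V), C3(6μF, Q=20μC, V=3.33V), C4(5μF, Q=16μC, V=3.20V)
Op 1: GROUND 4: Q4=0; energy lost=25.600
Op 2: CLOSE 4-1: Q_total=3.00, C_total=6.00, V=0.50; Q4=2.50, Q1=0.50; dissipated=3.750
Op 3: CLOSE 4-2: Q_total=8.50, C_total=8.00, V=1.06; Q4=5.31, Q2=3.19; dissipated=2.109
Op 4: CLOSE 3-1: Q_total=20.50, C_total=7.00, V=2.93; Q3=17.57, Q1=2.93; dissipated=3.440
Op 5: CLOSE 1-3: Q_total=20.50, C_total=7.00, V=2.93; Q1=2.93, Q3=17.57; dissipated=0.000
Final charges: Q1=2.93, Q2=3.19, Q3=17.57, Q4=5.31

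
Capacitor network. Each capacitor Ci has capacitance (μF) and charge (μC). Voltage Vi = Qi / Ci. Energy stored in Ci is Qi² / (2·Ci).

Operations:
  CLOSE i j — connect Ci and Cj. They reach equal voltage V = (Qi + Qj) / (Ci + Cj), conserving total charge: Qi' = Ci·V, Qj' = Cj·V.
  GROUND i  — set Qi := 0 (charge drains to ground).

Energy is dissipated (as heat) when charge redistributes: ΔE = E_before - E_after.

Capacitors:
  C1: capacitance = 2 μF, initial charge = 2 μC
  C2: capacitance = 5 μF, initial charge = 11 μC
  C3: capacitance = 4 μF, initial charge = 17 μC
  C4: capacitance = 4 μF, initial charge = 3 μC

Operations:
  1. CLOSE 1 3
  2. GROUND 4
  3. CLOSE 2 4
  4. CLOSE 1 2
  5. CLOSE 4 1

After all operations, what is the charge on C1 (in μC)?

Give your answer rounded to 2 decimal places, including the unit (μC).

Answer: 2.81 μC

Derivation:
Initial: C1(2μF, Q=2μC, V=1.00V), C2(5μF, Q=11μC, V=2.20V), C3(4μF, Q=17μC, V=4.25V), C4(4μF, Q=3μC, V=0.75V)
Op 1: CLOSE 1-3: Q_total=19.00, C_total=6.00, V=3.17; Q1=6.33, Q3=12.67; dissipated=7.042
Op 2: GROUND 4: Q4=0; energy lost=1.125
Op 3: CLOSE 2-4: Q_total=11.00, C_total=9.00, V=1.22; Q2=6.11, Q4=4.89; dissipated=5.378
Op 4: CLOSE 1-2: Q_total=12.44, C_total=7.00, V=1.78; Q1=3.56, Q2=8.89; dissipated=2.701
Op 5: CLOSE 4-1: Q_total=8.44, C_total=6.00, V=1.41; Q4=5.63, Q1=2.81; dissipated=0.206
Final charges: Q1=2.81, Q2=8.89, Q3=12.67, Q4=5.63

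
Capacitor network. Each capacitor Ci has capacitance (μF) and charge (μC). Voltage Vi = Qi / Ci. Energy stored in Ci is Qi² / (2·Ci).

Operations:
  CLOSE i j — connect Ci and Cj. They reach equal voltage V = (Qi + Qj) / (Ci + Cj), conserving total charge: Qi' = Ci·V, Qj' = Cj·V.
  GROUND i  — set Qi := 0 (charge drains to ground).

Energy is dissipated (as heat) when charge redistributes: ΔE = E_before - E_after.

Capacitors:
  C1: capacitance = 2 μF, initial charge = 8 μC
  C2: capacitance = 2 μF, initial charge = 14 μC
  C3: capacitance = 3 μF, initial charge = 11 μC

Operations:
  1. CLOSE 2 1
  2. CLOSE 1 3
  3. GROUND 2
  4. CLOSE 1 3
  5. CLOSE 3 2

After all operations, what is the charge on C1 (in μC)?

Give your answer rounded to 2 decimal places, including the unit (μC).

Initial: C1(2μF, Q=8μC, V=4.00V), C2(2μF, Q=14μC, V=7.00V), C3(3μF, Q=11μC, V=3.67V)
Op 1: CLOSE 2-1: Q_total=22.00, C_total=4.00, V=5.50; Q2=11.00, Q1=11.00; dissipated=4.500
Op 2: CLOSE 1-3: Q_total=22.00, C_total=5.00, V=4.40; Q1=8.80, Q3=13.20; dissipated=2.017
Op 3: GROUND 2: Q2=0; energy lost=30.250
Op 4: CLOSE 1-3: Q_total=22.00, C_total=5.00, V=4.40; Q1=8.80, Q3=13.20; dissipated=0.000
Op 5: CLOSE 3-2: Q_total=13.20, C_total=5.00, V=2.64; Q3=7.92, Q2=5.28; dissipated=11.616
Final charges: Q1=8.80, Q2=5.28, Q3=7.92

Answer: 8.80 μC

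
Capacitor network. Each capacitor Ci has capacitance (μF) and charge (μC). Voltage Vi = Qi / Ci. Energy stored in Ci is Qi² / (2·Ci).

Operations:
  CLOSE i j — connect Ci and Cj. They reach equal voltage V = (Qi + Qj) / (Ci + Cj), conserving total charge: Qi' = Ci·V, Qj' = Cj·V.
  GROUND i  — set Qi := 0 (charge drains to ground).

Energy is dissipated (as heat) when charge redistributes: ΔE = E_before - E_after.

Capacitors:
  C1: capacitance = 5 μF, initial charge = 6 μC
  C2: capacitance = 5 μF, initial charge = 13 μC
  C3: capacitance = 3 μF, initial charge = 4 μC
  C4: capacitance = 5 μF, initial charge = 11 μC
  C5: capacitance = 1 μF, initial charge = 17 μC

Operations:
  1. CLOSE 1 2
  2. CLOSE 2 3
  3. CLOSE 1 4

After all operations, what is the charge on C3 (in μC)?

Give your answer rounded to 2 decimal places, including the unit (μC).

Initial: C1(5μF, Q=6μC, V=1.20V), C2(5μF, Q=13μC, V=2.60V), C3(3μF, Q=4μC, V=1.33V), C4(5μF, Q=11μC, V=2.20V), C5(1μF, Q=17μC, V=17.00V)
Op 1: CLOSE 1-2: Q_total=19.00, C_total=10.00, V=1.90; Q1=9.50, Q2=9.50; dissipated=2.450
Op 2: CLOSE 2-3: Q_total=13.50, C_total=8.00, V=1.69; Q2=8.44, Q3=5.06; dissipated=0.301
Op 3: CLOSE 1-4: Q_total=20.50, C_total=10.00, V=2.05; Q1=10.25, Q4=10.25; dissipated=0.113
Final charges: Q1=10.25, Q2=8.44, Q3=5.06, Q4=10.25, Q5=17.00

Answer: 5.06 μC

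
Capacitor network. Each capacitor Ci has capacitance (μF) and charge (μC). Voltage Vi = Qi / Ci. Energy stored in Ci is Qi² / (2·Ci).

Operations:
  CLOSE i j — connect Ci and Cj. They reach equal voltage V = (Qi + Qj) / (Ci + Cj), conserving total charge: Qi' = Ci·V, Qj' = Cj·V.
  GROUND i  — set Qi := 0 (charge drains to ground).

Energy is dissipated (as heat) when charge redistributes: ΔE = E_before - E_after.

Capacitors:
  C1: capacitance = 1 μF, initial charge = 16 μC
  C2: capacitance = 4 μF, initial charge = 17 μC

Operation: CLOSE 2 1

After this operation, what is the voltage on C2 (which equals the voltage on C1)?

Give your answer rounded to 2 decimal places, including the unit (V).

Answer: 6.60 V

Derivation:
Initial: C1(1μF, Q=16μC, V=16.00V), C2(4μF, Q=17μC, V=4.25V)
Op 1: CLOSE 2-1: Q_total=33.00, C_total=5.00, V=6.60; Q2=26.40, Q1=6.60; dissipated=55.225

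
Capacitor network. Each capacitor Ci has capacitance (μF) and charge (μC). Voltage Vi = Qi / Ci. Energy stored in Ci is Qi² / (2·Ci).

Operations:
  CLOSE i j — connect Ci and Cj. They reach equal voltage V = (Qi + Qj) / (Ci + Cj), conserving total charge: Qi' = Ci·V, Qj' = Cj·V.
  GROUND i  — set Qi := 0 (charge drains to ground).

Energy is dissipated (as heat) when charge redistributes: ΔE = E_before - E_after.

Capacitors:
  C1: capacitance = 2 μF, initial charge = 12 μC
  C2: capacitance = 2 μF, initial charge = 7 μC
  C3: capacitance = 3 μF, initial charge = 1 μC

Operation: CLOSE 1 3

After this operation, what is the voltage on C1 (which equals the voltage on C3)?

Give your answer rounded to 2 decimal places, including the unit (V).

Initial: C1(2μF, Q=12μC, V=6.00V), C2(2μF, Q=7μC, V=3.50V), C3(3μF, Q=1μC, V=0.33V)
Op 1: CLOSE 1-3: Q_total=13.00, C_total=5.00, V=2.60; Q1=5.20, Q3=7.80; dissipated=19.267

Answer: 2.60 V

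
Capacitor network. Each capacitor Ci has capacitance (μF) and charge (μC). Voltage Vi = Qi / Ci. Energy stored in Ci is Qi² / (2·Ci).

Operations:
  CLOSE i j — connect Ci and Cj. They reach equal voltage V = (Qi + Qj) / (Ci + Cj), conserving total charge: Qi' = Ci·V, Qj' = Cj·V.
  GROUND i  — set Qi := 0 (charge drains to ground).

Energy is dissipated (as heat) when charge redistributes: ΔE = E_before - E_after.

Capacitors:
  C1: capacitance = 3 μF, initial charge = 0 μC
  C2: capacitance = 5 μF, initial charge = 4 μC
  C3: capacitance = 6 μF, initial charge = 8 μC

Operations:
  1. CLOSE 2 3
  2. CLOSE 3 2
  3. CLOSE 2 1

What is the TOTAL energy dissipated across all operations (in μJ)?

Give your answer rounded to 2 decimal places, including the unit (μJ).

Initial: C1(3μF, Q=0μC, V=0.00V), C2(5μF, Q=4μC, V=0.80V), C3(6μF, Q=8μC, V=1.33V)
Op 1: CLOSE 2-3: Q_total=12.00, C_total=11.00, V=1.09; Q2=5.45, Q3=6.55; dissipated=0.388
Op 2: CLOSE 3-2: Q_total=12.00, C_total=11.00, V=1.09; Q3=6.55, Q2=5.45; dissipated=0.000
Op 3: CLOSE 2-1: Q_total=5.45, C_total=8.00, V=0.68; Q2=3.41, Q1=2.05; dissipated=1.116
Total dissipated: 1.504 μJ

Answer: 1.50 μJ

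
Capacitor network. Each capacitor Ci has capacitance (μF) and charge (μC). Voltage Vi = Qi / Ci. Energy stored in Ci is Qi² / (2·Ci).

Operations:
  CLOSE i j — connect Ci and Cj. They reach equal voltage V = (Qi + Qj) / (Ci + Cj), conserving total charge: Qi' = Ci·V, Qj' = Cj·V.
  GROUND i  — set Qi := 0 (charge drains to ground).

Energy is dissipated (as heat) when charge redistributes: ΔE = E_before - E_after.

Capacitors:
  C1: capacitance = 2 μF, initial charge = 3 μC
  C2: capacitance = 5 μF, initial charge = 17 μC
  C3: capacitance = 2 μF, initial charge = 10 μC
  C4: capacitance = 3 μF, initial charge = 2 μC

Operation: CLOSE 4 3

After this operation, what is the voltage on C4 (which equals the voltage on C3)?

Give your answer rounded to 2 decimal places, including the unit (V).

Answer: 2.40 V

Derivation:
Initial: C1(2μF, Q=3μC, V=1.50V), C2(5μF, Q=17μC, V=3.40V), C3(2μF, Q=10μC, V=5.00V), C4(3μF, Q=2μC, V=0.67V)
Op 1: CLOSE 4-3: Q_total=12.00, C_total=5.00, V=2.40; Q4=7.20, Q3=4.80; dissipated=11.267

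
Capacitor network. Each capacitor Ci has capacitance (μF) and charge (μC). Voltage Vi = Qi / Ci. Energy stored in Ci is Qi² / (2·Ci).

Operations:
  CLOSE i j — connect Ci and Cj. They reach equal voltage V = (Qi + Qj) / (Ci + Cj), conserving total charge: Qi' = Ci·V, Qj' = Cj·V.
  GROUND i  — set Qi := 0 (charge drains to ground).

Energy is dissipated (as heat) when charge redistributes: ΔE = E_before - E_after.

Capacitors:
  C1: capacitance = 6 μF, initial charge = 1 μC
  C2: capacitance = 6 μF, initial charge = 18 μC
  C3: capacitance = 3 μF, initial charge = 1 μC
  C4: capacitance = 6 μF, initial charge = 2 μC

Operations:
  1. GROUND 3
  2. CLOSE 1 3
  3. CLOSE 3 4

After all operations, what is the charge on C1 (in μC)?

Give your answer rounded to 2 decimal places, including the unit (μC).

Initial: C1(6μF, Q=1μC, V=0.17V), C2(6μF, Q=18μC, V=3.00V), C3(3μF, Q=1μC, V=0.33V), C4(6μF, Q=2μC, V=0.33V)
Op 1: GROUND 3: Q3=0; energy lost=0.167
Op 2: CLOSE 1-3: Q_total=1.00, C_total=9.00, V=0.11; Q1=0.67, Q3=0.33; dissipated=0.028
Op 3: CLOSE 3-4: Q_total=2.33, C_total=9.00, V=0.26; Q3=0.78, Q4=1.56; dissipated=0.049
Final charges: Q1=0.67, Q2=18.00, Q3=0.78, Q4=1.56

Answer: 0.67 μC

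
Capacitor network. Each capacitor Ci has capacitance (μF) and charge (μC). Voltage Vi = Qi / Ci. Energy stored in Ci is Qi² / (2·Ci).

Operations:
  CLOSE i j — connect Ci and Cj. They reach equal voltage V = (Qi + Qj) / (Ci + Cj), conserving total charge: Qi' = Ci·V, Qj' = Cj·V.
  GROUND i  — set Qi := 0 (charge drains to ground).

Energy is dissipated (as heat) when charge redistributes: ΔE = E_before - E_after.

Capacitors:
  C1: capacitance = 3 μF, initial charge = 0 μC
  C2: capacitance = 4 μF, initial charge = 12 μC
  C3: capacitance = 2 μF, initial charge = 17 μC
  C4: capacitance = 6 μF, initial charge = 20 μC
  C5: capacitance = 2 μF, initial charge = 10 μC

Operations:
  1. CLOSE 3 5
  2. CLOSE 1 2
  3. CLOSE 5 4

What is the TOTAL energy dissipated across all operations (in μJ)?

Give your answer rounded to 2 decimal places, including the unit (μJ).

Initial: C1(3μF, Q=0μC, V=0.00V), C2(4μF, Q=12μC, V=3.00V), C3(2μF, Q=17μC, V=8.50V), C4(6μF, Q=20μC, V=3.33V), C5(2μF, Q=10μC, V=5.00V)
Op 1: CLOSE 3-5: Q_total=27.00, C_total=4.00, V=6.75; Q3=13.50, Q5=13.50; dissipated=6.125
Op 2: CLOSE 1-2: Q_total=12.00, C_total=7.00, V=1.71; Q1=5.14, Q2=6.86; dissipated=7.714
Op 3: CLOSE 5-4: Q_total=33.50, C_total=8.00, V=4.19; Q5=8.38, Q4=25.12; dissipated=8.755
Total dissipated: 22.594 μJ

Answer: 22.59 μJ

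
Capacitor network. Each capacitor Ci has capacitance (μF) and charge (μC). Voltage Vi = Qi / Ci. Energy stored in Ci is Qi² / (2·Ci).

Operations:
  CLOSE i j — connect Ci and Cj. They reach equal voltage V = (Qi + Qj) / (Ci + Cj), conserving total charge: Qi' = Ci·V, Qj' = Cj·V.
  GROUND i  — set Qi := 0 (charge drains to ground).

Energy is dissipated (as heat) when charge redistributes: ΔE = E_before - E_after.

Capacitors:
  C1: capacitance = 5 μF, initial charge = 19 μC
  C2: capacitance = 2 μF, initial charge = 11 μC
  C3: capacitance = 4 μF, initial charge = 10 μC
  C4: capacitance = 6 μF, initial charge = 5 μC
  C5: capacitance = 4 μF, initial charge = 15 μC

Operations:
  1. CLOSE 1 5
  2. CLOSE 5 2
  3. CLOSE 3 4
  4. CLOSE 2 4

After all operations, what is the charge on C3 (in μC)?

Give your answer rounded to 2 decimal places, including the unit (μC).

Answer: 6.00 μC

Derivation:
Initial: C1(5μF, Q=19μC, V=3.80V), C2(2μF, Q=11μC, V=5.50V), C3(4μF, Q=10μC, V=2.50V), C4(6μF, Q=5μC, V=0.83V), C5(4μF, Q=15μC, V=3.75V)
Op 1: CLOSE 1-5: Q_total=34.00, C_total=9.00, V=3.78; Q1=18.89, Q5=15.11; dissipated=0.003
Op 2: CLOSE 5-2: Q_total=26.11, C_total=6.00, V=4.35; Q5=17.41, Q2=8.70; dissipated=1.977
Op 3: CLOSE 3-4: Q_total=15.00, C_total=10.00, V=1.50; Q3=6.00, Q4=9.00; dissipated=3.333
Op 4: CLOSE 2-4: Q_total=17.70, C_total=8.00, V=2.21; Q2=4.43, Q4=13.28; dissipated=6.100
Final charges: Q1=18.89, Q2=4.43, Q3=6.00, Q4=13.28, Q5=17.41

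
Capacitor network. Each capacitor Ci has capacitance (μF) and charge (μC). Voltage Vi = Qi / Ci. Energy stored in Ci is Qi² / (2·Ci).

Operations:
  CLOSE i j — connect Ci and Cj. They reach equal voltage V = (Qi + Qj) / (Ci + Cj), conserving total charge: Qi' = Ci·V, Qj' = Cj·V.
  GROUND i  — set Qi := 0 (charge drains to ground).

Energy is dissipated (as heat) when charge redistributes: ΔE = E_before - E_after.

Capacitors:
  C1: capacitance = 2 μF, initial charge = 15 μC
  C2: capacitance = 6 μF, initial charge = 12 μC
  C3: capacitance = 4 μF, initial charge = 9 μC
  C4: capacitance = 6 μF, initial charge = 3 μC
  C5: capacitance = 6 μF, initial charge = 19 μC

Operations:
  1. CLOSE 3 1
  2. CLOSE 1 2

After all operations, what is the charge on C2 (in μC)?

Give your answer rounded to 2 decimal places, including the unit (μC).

Initial: C1(2μF, Q=15μC, V=7.50V), C2(6μF, Q=12μC, V=2.00V), C3(4μF, Q=9μC, V=2.25V), C4(6μF, Q=3μC, V=0.50V), C5(6μF, Q=19μC, V=3.17V)
Op 1: CLOSE 3-1: Q_total=24.00, C_total=6.00, V=4.00; Q3=16.00, Q1=8.00; dissipated=18.375
Op 2: CLOSE 1-2: Q_total=20.00, C_total=8.00, V=2.50; Q1=5.00, Q2=15.00; dissipated=3.000
Final charges: Q1=5.00, Q2=15.00, Q3=16.00, Q4=3.00, Q5=19.00

Answer: 15.00 μC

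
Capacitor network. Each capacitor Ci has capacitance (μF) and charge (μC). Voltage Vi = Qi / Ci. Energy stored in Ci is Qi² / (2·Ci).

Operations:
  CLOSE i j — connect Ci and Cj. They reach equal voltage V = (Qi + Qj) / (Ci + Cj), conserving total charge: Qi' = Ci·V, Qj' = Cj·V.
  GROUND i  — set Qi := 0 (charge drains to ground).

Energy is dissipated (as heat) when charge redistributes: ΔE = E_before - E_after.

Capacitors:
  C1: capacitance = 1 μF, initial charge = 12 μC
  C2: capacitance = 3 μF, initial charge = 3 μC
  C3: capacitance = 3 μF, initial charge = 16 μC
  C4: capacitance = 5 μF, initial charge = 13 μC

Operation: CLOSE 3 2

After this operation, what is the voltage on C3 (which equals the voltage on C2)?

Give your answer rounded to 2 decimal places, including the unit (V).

Answer: 3.17 V

Derivation:
Initial: C1(1μF, Q=12μC, V=12.00V), C2(3μF, Q=3μC, V=1.00V), C3(3μF, Q=16μC, V=5.33V), C4(5μF, Q=13μC, V=2.60V)
Op 1: CLOSE 3-2: Q_total=19.00, C_total=6.00, V=3.17; Q3=9.50, Q2=9.50; dissipated=14.083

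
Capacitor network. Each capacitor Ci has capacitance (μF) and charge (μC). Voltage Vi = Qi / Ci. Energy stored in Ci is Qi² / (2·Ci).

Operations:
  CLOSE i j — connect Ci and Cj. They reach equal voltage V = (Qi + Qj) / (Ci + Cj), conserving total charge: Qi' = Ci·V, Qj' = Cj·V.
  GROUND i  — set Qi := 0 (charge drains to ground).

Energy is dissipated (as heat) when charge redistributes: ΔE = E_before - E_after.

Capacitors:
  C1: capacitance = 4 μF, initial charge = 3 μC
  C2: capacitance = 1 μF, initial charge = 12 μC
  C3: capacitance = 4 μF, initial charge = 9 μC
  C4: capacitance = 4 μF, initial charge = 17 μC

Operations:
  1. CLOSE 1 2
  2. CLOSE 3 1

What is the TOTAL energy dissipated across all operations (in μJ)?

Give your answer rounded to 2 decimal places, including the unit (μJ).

Answer: 51.19 μJ

Derivation:
Initial: C1(4μF, Q=3μC, V=0.75V), C2(1μF, Q=12μC, V=12.00V), C3(4μF, Q=9μC, V=2.25V), C4(4μF, Q=17μC, V=4.25V)
Op 1: CLOSE 1-2: Q_total=15.00, C_total=5.00, V=3.00; Q1=12.00, Q2=3.00; dissipated=50.625
Op 2: CLOSE 3-1: Q_total=21.00, C_total=8.00, V=2.62; Q3=10.50, Q1=10.50; dissipated=0.562
Total dissipated: 51.188 μJ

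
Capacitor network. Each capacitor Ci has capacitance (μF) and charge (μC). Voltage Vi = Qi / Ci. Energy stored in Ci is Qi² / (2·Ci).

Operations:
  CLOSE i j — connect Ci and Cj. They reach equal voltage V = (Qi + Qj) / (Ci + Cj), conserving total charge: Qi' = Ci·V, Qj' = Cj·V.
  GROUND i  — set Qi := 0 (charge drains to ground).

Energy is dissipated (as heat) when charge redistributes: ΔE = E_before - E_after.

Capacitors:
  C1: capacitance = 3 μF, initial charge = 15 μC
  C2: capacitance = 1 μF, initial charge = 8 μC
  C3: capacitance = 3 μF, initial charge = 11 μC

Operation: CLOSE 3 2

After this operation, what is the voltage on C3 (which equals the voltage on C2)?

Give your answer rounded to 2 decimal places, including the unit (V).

Answer: 4.75 V

Derivation:
Initial: C1(3μF, Q=15μC, V=5.00V), C2(1μF, Q=8μC, V=8.00V), C3(3μF, Q=11μC, V=3.67V)
Op 1: CLOSE 3-2: Q_total=19.00, C_total=4.00, V=4.75; Q3=14.25, Q2=4.75; dissipated=7.042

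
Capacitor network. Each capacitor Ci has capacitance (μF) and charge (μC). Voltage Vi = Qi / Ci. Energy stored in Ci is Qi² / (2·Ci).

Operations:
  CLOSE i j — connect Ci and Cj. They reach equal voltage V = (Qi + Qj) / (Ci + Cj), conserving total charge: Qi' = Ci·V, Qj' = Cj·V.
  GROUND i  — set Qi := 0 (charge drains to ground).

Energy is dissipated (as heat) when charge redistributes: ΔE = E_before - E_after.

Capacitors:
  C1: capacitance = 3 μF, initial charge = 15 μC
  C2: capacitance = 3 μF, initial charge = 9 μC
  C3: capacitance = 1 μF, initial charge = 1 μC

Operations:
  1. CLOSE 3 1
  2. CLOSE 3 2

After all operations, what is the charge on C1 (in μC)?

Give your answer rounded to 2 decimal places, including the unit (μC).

Initial: C1(3μF, Q=15μC, V=5.00V), C2(3μF, Q=9μC, V=3.00V), C3(1μF, Q=1μC, V=1.00V)
Op 1: CLOSE 3-1: Q_total=16.00, C_total=4.00, V=4.00; Q3=4.00, Q1=12.00; dissipated=6.000
Op 2: CLOSE 3-2: Q_total=13.00, C_total=4.00, V=3.25; Q3=3.25, Q2=9.75; dissipated=0.375
Final charges: Q1=12.00, Q2=9.75, Q3=3.25

Answer: 12.00 μC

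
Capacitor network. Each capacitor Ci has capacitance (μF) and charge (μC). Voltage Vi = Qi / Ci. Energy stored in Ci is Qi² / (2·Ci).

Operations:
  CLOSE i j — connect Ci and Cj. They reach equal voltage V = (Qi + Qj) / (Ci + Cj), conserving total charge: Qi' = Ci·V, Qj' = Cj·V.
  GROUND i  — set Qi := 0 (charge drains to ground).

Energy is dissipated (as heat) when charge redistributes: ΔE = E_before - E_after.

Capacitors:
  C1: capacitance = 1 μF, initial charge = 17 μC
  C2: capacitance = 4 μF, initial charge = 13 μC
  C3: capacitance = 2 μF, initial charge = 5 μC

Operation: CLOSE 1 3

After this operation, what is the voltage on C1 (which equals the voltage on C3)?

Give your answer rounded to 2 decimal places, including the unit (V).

Answer: 7.33 V

Derivation:
Initial: C1(1μF, Q=17μC, V=17.00V), C2(4μF, Q=13μC, V=3.25V), C3(2μF, Q=5μC, V=2.50V)
Op 1: CLOSE 1-3: Q_total=22.00, C_total=3.00, V=7.33; Q1=7.33, Q3=14.67; dissipated=70.083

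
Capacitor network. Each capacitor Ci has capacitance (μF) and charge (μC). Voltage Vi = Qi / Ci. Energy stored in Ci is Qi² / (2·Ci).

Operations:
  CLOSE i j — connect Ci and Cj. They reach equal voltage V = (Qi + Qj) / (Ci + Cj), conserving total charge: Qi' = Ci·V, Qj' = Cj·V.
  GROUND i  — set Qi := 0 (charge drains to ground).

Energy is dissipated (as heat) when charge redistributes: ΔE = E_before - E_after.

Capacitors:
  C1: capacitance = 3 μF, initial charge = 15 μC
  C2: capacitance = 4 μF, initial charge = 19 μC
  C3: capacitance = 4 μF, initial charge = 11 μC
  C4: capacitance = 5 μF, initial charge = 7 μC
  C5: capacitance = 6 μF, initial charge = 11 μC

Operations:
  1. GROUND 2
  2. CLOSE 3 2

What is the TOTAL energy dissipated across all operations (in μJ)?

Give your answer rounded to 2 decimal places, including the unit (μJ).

Answer: 52.69 μJ

Derivation:
Initial: C1(3μF, Q=15μC, V=5.00V), C2(4μF, Q=19μC, V=4.75V), C3(4μF, Q=11μC, V=2.75V), C4(5μF, Q=7μC, V=1.40V), C5(6μF, Q=11μC, V=1.83V)
Op 1: GROUND 2: Q2=0; energy lost=45.125
Op 2: CLOSE 3-2: Q_total=11.00, C_total=8.00, V=1.38; Q3=5.50, Q2=5.50; dissipated=7.562
Total dissipated: 52.688 μJ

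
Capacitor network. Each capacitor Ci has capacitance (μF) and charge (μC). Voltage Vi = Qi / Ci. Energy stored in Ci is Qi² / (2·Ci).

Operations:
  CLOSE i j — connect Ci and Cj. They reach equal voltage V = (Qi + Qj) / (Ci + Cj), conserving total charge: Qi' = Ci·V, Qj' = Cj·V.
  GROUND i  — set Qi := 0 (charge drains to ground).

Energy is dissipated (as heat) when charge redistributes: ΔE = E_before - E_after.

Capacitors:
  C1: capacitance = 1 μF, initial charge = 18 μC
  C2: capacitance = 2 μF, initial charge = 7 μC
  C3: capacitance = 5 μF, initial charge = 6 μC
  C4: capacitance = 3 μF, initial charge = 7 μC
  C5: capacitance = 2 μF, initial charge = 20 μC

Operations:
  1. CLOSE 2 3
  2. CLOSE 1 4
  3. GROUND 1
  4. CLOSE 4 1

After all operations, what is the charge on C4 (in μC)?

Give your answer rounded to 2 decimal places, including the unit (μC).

Answer: 14.06 μC

Derivation:
Initial: C1(1μF, Q=18μC, V=18.00V), C2(2μF, Q=7μC, V=3.50V), C3(5μF, Q=6μC, V=1.20V), C4(3μF, Q=7μC, V=2.33V), C5(2μF, Q=20μC, V=10.00V)
Op 1: CLOSE 2-3: Q_total=13.00, C_total=7.00, V=1.86; Q2=3.71, Q3=9.29; dissipated=3.779
Op 2: CLOSE 1-4: Q_total=25.00, C_total=4.00, V=6.25; Q1=6.25, Q4=18.75; dissipated=92.042
Op 3: GROUND 1: Q1=0; energy lost=19.531
Op 4: CLOSE 4-1: Q_total=18.75, C_total=4.00, V=4.69; Q4=14.06, Q1=4.69; dissipated=14.648
Final charges: Q1=4.69, Q2=3.71, Q3=9.29, Q4=14.06, Q5=20.00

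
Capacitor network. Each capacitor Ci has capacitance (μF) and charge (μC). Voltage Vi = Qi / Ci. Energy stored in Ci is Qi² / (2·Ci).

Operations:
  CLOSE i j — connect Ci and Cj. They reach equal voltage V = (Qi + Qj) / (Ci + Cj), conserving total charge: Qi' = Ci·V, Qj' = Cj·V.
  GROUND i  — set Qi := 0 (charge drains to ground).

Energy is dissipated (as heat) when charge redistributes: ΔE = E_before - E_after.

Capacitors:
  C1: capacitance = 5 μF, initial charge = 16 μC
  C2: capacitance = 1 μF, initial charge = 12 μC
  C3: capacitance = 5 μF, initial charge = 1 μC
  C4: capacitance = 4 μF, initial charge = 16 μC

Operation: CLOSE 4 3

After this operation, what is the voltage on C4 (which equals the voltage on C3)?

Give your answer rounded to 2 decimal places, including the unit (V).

Answer: 1.89 V

Derivation:
Initial: C1(5μF, Q=16μC, V=3.20V), C2(1μF, Q=12μC, V=12.00V), C3(5μF, Q=1μC, V=0.20V), C4(4μF, Q=16μC, V=4.00V)
Op 1: CLOSE 4-3: Q_total=17.00, C_total=9.00, V=1.89; Q4=7.56, Q3=9.44; dissipated=16.044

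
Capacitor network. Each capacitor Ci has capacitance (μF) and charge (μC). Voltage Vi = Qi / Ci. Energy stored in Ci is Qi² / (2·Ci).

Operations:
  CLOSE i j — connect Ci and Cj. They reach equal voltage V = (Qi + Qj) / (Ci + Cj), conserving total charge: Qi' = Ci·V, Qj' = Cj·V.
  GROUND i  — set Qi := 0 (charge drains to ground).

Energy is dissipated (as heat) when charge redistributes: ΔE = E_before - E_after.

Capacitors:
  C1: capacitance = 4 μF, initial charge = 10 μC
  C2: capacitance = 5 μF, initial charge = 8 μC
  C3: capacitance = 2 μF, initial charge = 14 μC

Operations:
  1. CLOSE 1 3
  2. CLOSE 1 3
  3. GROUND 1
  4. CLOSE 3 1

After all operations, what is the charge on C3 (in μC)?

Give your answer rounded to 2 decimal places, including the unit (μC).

Initial: C1(4μF, Q=10μC, V=2.50V), C2(5μF, Q=8μC, V=1.60V), C3(2μF, Q=14μC, V=7.00V)
Op 1: CLOSE 1-3: Q_total=24.00, C_total=6.00, V=4.00; Q1=16.00, Q3=8.00; dissipated=13.500
Op 2: CLOSE 1-3: Q_total=24.00, C_total=6.00, V=4.00; Q1=16.00, Q3=8.00; dissipated=0.000
Op 3: GROUND 1: Q1=0; energy lost=32.000
Op 4: CLOSE 3-1: Q_total=8.00, C_total=6.00, V=1.33; Q3=2.67, Q1=5.33; dissipated=10.667
Final charges: Q1=5.33, Q2=8.00, Q3=2.67

Answer: 2.67 μC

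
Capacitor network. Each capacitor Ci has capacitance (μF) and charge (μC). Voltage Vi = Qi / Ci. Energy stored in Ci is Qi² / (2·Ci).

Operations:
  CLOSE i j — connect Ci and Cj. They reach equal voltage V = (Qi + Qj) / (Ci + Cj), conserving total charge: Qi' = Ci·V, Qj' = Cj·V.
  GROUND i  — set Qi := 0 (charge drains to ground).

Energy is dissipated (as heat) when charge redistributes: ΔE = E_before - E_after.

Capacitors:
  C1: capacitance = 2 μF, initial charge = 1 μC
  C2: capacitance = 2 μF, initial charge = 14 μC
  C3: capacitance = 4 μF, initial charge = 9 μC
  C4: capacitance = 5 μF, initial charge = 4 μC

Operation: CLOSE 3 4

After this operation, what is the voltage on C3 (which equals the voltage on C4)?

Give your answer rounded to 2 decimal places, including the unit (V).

Answer: 1.44 V

Derivation:
Initial: C1(2μF, Q=1μC, V=0.50V), C2(2μF, Q=14μC, V=7.00V), C3(4μF, Q=9μC, V=2.25V), C4(5μF, Q=4μC, V=0.80V)
Op 1: CLOSE 3-4: Q_total=13.00, C_total=9.00, V=1.44; Q3=5.78, Q4=7.22; dissipated=2.336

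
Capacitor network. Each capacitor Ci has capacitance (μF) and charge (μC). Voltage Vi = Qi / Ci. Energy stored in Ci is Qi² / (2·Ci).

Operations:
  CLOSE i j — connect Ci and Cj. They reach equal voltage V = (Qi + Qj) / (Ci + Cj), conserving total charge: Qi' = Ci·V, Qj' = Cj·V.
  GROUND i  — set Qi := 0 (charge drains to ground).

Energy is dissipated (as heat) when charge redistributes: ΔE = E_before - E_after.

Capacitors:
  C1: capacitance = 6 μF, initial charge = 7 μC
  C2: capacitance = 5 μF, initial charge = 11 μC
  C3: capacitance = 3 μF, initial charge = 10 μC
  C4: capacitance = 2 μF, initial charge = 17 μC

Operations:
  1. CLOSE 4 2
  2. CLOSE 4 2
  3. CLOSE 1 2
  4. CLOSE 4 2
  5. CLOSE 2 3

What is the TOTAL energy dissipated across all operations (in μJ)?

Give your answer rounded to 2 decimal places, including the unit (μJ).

Initial: C1(6μF, Q=7μC, V=1.17V), C2(5μF, Q=11μC, V=2.20V), C3(3μF, Q=10μC, V=3.33V), C4(2μF, Q=17μC, V=8.50V)
Op 1: CLOSE 4-2: Q_total=28.00, C_total=7.00, V=4.00; Q4=8.00, Q2=20.00; dissipated=28.350
Op 2: CLOSE 4-2: Q_total=28.00, C_total=7.00, V=4.00; Q4=8.00, Q2=20.00; dissipated=0.000
Op 3: CLOSE 1-2: Q_total=27.00, C_total=11.00, V=2.45; Q1=14.73, Q2=12.27; dissipated=10.947
Op 4: CLOSE 4-2: Q_total=20.27, C_total=7.00, V=2.90; Q4=5.79, Q2=14.48; dissipated=1.706
Op 5: CLOSE 2-3: Q_total=24.48, C_total=8.00, V=3.06; Q2=15.30, Q3=9.18; dissipated=0.179
Total dissipated: 41.182 μJ

Answer: 41.18 μJ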